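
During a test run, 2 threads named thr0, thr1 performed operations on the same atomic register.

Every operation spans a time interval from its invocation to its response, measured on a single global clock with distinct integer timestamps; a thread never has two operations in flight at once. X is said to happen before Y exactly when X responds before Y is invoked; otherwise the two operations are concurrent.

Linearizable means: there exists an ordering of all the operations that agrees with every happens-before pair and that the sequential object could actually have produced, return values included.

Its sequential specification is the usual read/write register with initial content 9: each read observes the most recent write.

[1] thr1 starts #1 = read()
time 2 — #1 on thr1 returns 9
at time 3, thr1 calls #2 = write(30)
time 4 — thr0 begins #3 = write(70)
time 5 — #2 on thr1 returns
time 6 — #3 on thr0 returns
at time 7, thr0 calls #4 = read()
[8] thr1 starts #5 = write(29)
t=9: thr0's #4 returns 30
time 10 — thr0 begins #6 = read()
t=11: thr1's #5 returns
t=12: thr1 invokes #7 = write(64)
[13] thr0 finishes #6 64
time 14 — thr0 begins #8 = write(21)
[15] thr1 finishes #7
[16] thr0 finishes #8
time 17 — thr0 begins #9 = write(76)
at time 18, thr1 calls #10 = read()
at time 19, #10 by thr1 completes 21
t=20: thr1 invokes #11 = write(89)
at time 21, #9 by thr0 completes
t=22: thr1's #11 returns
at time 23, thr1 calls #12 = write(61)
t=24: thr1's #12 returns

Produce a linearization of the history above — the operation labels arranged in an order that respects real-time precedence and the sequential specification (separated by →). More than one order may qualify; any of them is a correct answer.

#1 → #3 → #2 → #4 → #5 → #7 → #6 → #8 → #10 → #9 → #11 → #12

1. #1 read() → 9, leaving value 9
2. #3 write(70), leaving value 70
3. #2 write(30), leaving value 30
4. #4 read() → 30, leaving value 30
5. #5 write(29), leaving value 29
6. #7 write(64), leaving value 64
7. #6 read() → 64, leaving value 64
8. #8 write(21), leaving value 21
9. #10 read() → 21, leaving value 21
10. #9 write(76), leaving value 76
11. #11 write(89), leaving value 89
12. #12 write(61), leaving value 61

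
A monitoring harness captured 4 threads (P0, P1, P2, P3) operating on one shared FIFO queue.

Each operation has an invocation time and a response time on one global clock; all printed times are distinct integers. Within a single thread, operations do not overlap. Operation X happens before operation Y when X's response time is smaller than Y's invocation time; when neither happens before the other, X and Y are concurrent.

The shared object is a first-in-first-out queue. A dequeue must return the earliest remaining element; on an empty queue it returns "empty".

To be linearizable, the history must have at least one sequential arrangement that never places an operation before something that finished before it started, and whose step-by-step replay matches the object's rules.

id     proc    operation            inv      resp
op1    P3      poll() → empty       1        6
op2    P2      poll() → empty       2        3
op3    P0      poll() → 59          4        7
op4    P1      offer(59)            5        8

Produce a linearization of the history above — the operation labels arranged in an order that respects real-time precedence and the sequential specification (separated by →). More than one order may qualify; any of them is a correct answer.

1. op1 poll() → empty, leaving queue <>
2. op2 poll() → empty, leaving queue <>
3. op4 offer(59), leaving queue <59>
4. op3 poll() → 59, leaving queue <>

op1 → op2 → op4 → op3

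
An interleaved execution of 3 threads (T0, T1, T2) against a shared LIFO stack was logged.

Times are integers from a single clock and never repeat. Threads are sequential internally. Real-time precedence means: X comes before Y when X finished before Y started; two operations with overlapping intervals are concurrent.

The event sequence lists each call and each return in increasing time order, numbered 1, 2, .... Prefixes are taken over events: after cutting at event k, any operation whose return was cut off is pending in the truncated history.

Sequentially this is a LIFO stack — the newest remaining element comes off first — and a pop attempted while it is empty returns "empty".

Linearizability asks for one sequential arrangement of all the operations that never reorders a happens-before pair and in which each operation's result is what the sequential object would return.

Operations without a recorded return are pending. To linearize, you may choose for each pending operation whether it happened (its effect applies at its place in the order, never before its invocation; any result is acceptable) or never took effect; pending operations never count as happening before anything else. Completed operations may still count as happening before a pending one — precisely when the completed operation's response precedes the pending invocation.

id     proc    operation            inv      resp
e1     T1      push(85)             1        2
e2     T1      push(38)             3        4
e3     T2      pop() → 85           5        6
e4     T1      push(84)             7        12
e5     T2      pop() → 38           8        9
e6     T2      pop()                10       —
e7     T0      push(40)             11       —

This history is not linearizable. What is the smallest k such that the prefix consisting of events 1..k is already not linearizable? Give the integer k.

6

events 1..5 are linearizable; a witness order is e1, e2:
1. e1 push(85), leaving stack <85>
2. e2 push(38), leaving stack <85,38>
adding event 6 (e3 responds at 6) leaves no legal real-time order
e.g. e1, e2, e3: illegal at step 3, since e3 pop() → 85 cannot apply there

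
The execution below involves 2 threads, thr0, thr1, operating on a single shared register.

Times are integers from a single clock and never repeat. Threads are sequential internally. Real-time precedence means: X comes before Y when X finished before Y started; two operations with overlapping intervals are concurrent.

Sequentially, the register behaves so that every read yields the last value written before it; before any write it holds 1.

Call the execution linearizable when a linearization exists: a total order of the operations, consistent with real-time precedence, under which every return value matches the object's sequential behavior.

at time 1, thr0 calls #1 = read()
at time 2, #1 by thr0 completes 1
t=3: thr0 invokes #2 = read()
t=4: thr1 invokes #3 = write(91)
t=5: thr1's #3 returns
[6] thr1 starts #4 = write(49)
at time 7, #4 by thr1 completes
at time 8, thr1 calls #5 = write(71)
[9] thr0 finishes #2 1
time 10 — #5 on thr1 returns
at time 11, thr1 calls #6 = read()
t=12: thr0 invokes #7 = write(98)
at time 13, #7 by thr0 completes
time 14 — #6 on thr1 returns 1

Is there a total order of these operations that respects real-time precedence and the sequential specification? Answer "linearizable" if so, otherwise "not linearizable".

not linearizable

prefix check: 1..13 passes, 1..14 fails once #6's time-14 response joins
no legal order exists: 8 real-time-consistent candidates over 7 completed register operations, all rejected
e.g. #1, #2, #3, #4, #5, #6, #7: illegal at step 6, since #6 read() → 1 cannot apply there
e.g. #1, #2, #3, #4, #5, #7, #6: illegal at step 7, since #6 read() → 1 cannot apply there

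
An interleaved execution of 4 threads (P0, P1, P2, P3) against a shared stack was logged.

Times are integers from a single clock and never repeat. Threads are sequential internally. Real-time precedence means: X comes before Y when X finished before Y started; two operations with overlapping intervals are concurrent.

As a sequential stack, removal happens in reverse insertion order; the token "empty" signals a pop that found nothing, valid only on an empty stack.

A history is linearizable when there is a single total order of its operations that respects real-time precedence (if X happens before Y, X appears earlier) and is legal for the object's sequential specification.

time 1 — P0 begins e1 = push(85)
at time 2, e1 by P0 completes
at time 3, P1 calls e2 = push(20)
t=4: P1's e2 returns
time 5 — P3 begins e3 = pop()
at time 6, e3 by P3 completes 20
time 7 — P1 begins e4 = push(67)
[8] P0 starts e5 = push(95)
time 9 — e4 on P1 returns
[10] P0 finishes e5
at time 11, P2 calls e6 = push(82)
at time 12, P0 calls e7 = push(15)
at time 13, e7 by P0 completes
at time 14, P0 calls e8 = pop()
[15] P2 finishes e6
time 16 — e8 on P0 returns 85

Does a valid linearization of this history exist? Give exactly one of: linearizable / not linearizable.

not linearizable

prefix check: 1..15 passes, 1..16 fails once e8's time-16 response joins
all 6 real-time-respecting orders fail — 8 completed stack operations, no legal replay
sample order e1, e2, e3, e4, e5, e6, e7, e8 stalls at step 8 — e8 pop() → 85 has no legal effect
sample order e1, e2, e3, e4, e5, e7, e6, e8 stalls at step 8 — e8 pop() → 85 has no legal effect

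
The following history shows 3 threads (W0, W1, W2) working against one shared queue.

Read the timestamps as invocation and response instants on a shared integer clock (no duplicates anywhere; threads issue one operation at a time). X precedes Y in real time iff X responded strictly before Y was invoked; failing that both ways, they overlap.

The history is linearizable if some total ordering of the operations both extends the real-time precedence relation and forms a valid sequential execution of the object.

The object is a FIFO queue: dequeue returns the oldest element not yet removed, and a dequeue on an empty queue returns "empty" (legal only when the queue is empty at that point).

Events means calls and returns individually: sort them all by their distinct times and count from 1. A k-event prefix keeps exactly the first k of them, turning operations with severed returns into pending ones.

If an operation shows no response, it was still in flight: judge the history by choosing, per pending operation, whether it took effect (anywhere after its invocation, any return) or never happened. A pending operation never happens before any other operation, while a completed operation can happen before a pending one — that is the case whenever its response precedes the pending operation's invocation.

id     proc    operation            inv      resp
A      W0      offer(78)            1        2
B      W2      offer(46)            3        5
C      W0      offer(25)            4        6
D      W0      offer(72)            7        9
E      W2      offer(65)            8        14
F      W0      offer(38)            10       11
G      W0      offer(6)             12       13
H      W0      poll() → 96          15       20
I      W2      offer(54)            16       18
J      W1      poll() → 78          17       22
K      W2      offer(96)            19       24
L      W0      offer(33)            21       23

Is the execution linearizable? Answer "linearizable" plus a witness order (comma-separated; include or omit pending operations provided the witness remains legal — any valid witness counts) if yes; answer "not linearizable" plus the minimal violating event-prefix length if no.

prefix check: 1..19 passes, 1..20 fails once H's time-20 response joins
16 orders of the 9 completed queue ops respect real time; none is legal
completion choices over the 2 pending operations (J, K) were checked; none helps
sample order A, B, C, D, E, F, G, H, I (pending dropped) stalls at step 8 — H poll() → 96 has no legal effect
sample order A, B, C, D, E, F, G, I, H (pending dropped) stalls at step 9 — H poll() → 96 has no legal effect

not linearizable — minimal violating prefix: 20 events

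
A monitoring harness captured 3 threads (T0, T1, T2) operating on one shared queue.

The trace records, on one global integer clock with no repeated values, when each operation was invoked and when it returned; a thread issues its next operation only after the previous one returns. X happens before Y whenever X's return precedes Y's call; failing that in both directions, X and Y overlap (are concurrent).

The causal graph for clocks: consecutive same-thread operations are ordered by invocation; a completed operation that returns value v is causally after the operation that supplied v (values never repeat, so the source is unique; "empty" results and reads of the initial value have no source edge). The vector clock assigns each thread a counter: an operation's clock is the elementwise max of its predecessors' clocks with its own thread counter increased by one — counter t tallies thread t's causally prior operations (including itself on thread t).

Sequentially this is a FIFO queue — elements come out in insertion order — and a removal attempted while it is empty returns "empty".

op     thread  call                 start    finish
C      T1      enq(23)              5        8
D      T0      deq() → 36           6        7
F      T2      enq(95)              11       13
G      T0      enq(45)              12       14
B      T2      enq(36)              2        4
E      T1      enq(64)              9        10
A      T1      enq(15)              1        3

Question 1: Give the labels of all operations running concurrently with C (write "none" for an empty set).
D

C spans [5,8]; an op avoiding the whole window 5..8 is ordered, any other is concurrent
A [1,3]: before
B [2,4]: before
D [6,7]: concurrent
E [9,10]: after
F [11,13]: after
G [12,14]: after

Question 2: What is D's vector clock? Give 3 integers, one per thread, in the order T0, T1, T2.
(1, 0, 1)

B (invocation 2): nothing precedes it; T2's component alone gives (0, 0, 1)
A (invocation 1): nothing precedes it; T1's component alone gives (0, 1, 0)
VC(F, invoked at 11): max of VC(B)=(0, 0, 1), then +1 on thread T2 → (0, 0, 2)
VC(C, invoked at 5): max of VC(A)=(0, 1, 0), then +1 on thread T1 → (0, 2, 0)
VC(D, invoked at 6): max of VC(B)=(0, 0, 1), then +1 on thread T0 → (1, 0, 1)
VC(E, invoked at 9): max of VC(C)=(0, 2, 0), then +1 on thread T1 → (0, 3, 0)
VC(G, invoked at 12): max of VC(D)=(1, 0, 1), then +1 on thread T0 → (2, 0, 1)
target: VC(D) = (1, 0, 1)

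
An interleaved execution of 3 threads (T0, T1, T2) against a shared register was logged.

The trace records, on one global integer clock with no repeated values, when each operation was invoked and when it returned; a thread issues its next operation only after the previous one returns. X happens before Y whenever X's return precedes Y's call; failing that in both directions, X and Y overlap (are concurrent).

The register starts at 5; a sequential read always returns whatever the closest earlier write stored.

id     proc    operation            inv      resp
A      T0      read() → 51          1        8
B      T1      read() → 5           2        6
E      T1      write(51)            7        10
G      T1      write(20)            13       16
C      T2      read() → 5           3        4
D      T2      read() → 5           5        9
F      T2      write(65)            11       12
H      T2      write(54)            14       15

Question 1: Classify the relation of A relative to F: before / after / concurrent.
Answer: before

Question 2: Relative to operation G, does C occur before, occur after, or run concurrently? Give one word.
Answer: before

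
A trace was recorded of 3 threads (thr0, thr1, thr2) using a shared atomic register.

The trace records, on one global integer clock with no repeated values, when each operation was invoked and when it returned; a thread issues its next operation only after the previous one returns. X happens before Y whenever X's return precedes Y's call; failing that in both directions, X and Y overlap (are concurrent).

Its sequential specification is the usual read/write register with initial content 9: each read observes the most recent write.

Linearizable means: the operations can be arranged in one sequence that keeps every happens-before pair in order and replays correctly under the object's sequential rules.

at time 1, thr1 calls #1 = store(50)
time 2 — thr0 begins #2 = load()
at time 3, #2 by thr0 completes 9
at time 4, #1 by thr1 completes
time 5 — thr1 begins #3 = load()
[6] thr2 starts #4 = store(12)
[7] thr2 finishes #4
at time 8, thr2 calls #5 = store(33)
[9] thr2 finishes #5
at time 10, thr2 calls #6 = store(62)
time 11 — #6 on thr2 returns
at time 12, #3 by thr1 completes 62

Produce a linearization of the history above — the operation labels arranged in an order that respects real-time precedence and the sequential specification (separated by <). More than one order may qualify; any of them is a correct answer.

after step 1 (#2 load() → 9): value 9
after step 2 (#1 store(50)): value 50
after step 3 (#4 store(12)): value 12
after step 4 (#5 store(33)): value 33
after step 5 (#6 store(62)): value 62
after step 6 (#3 load() → 62): value 62

#2 < #1 < #4 < #5 < #6 < #3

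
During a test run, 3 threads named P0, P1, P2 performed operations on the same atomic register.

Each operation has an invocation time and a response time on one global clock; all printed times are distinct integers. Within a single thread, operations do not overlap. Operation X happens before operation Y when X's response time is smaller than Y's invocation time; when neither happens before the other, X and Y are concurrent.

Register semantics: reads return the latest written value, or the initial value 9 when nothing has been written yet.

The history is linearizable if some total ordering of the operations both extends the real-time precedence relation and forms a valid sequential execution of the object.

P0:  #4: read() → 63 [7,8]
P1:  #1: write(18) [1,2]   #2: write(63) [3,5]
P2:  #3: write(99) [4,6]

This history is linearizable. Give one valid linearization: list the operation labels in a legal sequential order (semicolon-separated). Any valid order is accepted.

after step 1 (#1 write(18)): value 18
after step 2 (#3 write(99)): value 99
after step 3 (#2 write(63)): value 63
after step 4 (#4 read() → 63): value 63

#1; #3; #2; #4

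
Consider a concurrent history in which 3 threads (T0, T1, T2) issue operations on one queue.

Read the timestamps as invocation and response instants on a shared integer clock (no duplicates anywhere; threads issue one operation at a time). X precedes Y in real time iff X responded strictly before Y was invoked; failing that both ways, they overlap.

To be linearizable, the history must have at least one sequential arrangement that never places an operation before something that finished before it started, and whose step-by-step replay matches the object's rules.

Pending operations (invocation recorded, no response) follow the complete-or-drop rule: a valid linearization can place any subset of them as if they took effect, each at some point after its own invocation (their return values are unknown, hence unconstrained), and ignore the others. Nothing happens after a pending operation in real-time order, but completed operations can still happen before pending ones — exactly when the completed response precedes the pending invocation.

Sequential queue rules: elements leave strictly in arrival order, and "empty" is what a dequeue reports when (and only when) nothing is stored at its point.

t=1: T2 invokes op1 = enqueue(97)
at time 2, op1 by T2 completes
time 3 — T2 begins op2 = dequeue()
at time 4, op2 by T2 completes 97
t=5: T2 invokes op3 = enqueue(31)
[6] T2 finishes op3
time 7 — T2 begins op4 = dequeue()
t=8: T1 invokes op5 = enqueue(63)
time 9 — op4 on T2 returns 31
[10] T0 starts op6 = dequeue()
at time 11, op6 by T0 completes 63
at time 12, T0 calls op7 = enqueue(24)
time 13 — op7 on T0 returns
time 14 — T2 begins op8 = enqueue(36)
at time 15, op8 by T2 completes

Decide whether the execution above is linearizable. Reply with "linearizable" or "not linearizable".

linearizable

witness order: op1, op2, op3, op4, op5, op6, op7, op8
1. op1 enqueue(97), leaving queue <97>
2. op2 dequeue() → 97, leaving queue <>
3. op3 enqueue(31), leaving queue <31>
4. op4 dequeue() → 31, leaving queue <>
5. op5 enqueue(63) (pending, included), leaving queue <63>
6. op6 dequeue() → 63, leaving queue <>
7. op7 enqueue(24), leaving queue <24>
8. op8 enqueue(36), leaving queue <24,36>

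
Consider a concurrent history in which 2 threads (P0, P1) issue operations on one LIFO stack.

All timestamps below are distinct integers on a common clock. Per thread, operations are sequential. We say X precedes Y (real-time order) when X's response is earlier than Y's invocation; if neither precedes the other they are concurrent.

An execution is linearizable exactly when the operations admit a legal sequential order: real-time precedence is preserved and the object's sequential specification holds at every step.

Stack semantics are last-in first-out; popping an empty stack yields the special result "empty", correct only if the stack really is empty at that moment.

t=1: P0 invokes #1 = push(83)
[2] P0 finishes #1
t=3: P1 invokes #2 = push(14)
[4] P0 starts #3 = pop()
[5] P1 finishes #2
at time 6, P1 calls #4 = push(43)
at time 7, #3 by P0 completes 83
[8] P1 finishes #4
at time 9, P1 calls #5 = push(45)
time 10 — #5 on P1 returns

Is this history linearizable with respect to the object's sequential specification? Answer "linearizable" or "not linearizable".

linearizable

one valid linearization: #1, #3, #2, #4, #5
1. #1 push(83), leaving stack <83>
2. #3 pop() → 83, leaving stack <>
3. #2 push(14), leaving stack <14>
4. #4 push(43), leaving stack <14,43>
5. #5 push(45), leaving stack <14,43,45>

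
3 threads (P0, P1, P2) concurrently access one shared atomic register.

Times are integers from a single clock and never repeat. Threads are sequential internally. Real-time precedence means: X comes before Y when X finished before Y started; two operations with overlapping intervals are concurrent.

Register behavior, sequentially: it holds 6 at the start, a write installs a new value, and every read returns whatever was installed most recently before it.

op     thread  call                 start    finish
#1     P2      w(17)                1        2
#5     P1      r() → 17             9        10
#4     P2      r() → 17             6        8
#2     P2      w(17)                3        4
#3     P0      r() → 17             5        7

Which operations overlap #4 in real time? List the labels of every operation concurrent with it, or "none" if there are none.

#4 spans [6,8]; an op avoiding the whole window 6..8 is ordered, any other is concurrent
#1 [1,2]: before
#2 [3,4]: before
#3 [5,7]: concurrent
#5 [9,10]: after

#3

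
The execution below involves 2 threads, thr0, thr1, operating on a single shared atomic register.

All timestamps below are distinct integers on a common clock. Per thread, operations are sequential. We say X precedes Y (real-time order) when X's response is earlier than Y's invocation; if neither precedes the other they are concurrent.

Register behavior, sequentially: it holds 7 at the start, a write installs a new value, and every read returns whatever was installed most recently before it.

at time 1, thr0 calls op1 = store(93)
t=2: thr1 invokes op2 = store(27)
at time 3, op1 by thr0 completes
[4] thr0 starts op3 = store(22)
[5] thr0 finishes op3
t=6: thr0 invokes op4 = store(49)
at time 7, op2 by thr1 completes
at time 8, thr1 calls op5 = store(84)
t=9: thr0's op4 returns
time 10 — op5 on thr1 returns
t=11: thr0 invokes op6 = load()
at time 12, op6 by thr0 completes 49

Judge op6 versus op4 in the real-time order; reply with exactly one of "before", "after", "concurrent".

after

op6 spans [11,12], op4 spans [6,9]
resp(op4)=9 < inv(op6)=11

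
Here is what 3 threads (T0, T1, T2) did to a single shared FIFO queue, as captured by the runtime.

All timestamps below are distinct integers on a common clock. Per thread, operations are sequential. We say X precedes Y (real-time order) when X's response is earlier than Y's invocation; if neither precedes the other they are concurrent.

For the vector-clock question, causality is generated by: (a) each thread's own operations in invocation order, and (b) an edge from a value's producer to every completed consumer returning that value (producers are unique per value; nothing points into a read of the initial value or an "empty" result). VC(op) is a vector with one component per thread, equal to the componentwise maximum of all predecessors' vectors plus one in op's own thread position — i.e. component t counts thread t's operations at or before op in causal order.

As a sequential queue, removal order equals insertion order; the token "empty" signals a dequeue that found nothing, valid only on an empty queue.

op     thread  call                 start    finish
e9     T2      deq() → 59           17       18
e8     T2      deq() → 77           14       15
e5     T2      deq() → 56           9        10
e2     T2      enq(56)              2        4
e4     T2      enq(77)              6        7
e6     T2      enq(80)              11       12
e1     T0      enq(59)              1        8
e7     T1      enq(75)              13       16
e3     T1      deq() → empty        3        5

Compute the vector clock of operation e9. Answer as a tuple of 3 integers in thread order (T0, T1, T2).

e2 (invocation 2): nothing precedes it; T2's component alone gives (0, 0, 1)
e3 (invocation 3): nothing precedes it; T1's component alone gives (0, 1, 0)
e1 (invocation 1): nothing precedes it; T0's component alone gives (1, 0, 0)
merge at e4 (invoked 6): VC(e2)=(0, 0, 1), own-thread bump on T2 → (0, 0, 2)
merge at e7 (invoked 13): VC(e3)=(0, 1, 0), own-thread bump on T1 → (0, 2, 0)
merge at e5 (invoked 9): VC(e2)=(0, 0, 1), VC(e4)=(0, 0, 2), own-thread bump on T2 → (0, 0, 3)
merge at e6 (invoked 11): VC(e5)=(0, 0, 3), own-thread bump on T2 → (0, 0, 4)
merge at e8 (invoked 14): VC(e4)=(0, 0, 2), VC(e6)=(0, 0, 4), own-thread bump on T2 → (0, 0, 5)
merge at e9 (invoked 17): VC(e1)=(1, 0, 0), VC(e8)=(0, 0, 5), own-thread bump on T2 → (1, 0, 6)
target: VC(e9) = (1, 0, 6)

(1, 0, 6)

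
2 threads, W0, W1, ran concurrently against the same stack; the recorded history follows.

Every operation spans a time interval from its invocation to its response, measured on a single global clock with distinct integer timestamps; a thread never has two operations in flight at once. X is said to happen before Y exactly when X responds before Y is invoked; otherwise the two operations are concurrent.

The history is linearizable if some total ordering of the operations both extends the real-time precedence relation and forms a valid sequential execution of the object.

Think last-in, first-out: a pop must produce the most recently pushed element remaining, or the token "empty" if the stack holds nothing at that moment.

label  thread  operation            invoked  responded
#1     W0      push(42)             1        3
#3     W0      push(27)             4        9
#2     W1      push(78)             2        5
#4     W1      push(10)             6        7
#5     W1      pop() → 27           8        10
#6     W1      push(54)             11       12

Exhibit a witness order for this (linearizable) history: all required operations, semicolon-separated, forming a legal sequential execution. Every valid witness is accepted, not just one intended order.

#1; #2; #4; #3; #5; #6

step 1: #1 push(42) — stack <42>
step 2: #2 push(78) — stack <42,78>
step 3: #4 push(10) — stack <42,78,10>
step 4: #3 push(27) — stack <42,78,10,27>
step 5: #5 pop() → 27 — stack <42,78,10>
step 6: #6 push(54) — stack <42,78,10,54>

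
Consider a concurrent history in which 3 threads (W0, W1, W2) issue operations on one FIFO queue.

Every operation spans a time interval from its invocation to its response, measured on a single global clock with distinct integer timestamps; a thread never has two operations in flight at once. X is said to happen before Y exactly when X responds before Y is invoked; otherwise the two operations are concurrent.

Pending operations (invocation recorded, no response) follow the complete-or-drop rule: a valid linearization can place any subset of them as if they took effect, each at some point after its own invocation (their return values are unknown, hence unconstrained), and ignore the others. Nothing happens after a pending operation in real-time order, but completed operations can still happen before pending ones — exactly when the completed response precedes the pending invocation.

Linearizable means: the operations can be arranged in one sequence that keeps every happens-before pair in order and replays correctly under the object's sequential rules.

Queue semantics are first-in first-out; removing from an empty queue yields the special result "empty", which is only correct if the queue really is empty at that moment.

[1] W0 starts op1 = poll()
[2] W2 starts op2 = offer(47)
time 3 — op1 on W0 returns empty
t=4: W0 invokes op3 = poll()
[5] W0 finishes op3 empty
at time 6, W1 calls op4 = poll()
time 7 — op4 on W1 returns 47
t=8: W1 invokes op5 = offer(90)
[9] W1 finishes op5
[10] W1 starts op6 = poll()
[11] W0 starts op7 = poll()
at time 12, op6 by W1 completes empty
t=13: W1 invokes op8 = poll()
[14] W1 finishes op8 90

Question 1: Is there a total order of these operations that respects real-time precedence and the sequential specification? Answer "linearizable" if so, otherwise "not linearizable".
not linearizable

already the first 14 events (up to op8's response at time 14) admit no linearization; the first 13 still do
the completed operations (6 total) allow one real-time order; the FIFO queue replay rejects it
no escape via the 2 pending operations (op2, op7): every completion choice fails
take op1, op3, op4, op5, op6, op8 (pending dropped): step 3 already fails, because op4 poll() → 47 cannot occur there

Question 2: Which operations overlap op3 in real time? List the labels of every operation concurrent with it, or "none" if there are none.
op2

op3 runs from 4 to 5; window-overlapping ops are concurrent
op1 [1,3]: before
op2 [2,…): concurrent
op4 [6,7]: after
op5 [8,9]: after
op6 [10,12]: after
op7 [11,…): after
op8 [13,14]: after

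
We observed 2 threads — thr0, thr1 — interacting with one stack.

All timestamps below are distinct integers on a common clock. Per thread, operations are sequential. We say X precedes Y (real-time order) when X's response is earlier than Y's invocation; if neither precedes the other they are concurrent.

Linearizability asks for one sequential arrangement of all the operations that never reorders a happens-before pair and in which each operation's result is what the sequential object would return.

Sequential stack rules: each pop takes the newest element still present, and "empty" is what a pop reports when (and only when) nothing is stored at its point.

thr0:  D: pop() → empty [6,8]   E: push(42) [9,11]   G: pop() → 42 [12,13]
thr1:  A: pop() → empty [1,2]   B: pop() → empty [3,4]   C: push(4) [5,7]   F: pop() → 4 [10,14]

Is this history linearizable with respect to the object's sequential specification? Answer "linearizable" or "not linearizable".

linearizable

one valid linearization: A, B, D, C, E, G, F
step 1: A pop() → empty — stack <>
step 2: B pop() → empty — stack <>
step 3: D pop() → empty — stack <>
step 4: C push(4) — stack <4>
step 5: E push(42) — stack <4,42>
step 6: G pop() → 42 — stack <4>
step 7: F pop() → 4 — stack <>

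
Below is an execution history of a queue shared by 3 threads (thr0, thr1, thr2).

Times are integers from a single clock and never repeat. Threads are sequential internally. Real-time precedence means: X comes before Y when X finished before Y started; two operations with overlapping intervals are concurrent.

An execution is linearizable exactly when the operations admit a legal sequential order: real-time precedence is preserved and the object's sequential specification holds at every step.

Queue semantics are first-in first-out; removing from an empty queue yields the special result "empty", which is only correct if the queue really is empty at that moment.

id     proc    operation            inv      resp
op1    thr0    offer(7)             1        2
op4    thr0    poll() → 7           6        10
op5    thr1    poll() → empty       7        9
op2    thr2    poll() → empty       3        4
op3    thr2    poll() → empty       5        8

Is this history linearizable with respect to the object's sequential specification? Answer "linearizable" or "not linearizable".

events 1..3 are fine; event 4 — the response of op2 at time 4 — makes the prefix non-linearizable
the completed operations (2 total) allow one real-time order; the queue replay rejects it
e.g. op1, op2: illegal at step 2, since op2 poll() → empty cannot apply there

not linearizable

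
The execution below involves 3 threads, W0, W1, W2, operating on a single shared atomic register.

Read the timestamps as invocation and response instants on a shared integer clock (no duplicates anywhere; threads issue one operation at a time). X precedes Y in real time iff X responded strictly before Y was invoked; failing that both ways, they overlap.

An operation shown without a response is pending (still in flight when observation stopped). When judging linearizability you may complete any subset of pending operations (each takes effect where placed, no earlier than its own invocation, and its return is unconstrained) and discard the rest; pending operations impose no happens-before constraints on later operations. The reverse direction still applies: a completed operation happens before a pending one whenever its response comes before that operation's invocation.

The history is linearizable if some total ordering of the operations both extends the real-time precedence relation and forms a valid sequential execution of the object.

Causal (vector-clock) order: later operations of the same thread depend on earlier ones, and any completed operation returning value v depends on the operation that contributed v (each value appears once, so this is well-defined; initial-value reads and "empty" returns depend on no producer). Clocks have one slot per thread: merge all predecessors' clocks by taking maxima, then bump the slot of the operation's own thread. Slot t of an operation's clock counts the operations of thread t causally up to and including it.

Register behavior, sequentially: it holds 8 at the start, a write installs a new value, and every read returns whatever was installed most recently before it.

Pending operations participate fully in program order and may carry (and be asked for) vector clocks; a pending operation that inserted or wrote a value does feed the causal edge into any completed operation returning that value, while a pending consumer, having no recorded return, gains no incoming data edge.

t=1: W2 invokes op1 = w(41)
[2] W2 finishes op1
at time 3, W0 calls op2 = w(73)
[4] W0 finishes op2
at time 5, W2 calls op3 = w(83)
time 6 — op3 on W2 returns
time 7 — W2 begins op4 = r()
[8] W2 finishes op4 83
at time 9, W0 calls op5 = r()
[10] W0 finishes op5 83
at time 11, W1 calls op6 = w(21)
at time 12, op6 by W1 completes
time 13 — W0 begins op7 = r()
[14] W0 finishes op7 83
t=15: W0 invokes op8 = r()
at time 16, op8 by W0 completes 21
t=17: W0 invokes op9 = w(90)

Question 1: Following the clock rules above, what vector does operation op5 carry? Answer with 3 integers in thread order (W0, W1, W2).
Answer: (2, 0, 2)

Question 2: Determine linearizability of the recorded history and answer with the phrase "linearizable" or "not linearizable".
through event 13 a valid linearization exists; event 14 (op7 responding at time 14) ends that
a single order respects real time; the 7 completed atomic register operations fail replay along it
one such order, op1, op2, op3, op4, op5, op6, op7, breaks at step 7 where op7 r() → 83 is illegal

not linearizable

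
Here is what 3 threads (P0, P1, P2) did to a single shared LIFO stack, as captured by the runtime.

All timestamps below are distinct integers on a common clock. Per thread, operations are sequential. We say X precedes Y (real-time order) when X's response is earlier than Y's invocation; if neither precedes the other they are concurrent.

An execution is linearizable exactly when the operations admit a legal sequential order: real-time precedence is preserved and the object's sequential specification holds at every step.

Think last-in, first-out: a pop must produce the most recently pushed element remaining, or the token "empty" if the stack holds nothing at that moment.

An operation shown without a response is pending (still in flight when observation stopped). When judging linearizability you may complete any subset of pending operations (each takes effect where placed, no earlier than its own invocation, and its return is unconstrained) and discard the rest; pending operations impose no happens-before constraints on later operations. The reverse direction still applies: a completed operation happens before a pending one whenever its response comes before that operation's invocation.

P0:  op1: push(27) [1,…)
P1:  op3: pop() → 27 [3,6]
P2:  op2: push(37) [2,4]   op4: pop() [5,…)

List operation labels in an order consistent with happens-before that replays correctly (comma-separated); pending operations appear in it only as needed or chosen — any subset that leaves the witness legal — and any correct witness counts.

step 1: op1 push(27) (pending, included) — stack <27>
step 2: op2 push(37) — stack <27,37>
step 3: op4 pop() (pending, included) — stack <27>
step 4: op3 pop() → 27 — stack <>

op1, op2, op4, op3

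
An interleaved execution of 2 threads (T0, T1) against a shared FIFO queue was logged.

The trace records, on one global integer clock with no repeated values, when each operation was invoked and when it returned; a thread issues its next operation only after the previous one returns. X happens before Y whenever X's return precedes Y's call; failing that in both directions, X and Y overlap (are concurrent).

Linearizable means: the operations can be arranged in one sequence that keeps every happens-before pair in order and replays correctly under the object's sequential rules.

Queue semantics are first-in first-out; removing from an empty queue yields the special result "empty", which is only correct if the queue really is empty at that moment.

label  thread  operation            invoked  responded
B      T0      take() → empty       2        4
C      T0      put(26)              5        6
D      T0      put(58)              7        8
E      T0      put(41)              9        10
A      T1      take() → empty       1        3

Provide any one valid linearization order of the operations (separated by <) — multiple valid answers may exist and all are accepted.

1. A take() → empty, leaving queue <>
2. B take() → empty, leaving queue <>
3. C put(26), leaving queue <26>
4. D put(58), leaving queue <26,58>
5. E put(41), leaving queue <26,58,41>

A < B < C < D < E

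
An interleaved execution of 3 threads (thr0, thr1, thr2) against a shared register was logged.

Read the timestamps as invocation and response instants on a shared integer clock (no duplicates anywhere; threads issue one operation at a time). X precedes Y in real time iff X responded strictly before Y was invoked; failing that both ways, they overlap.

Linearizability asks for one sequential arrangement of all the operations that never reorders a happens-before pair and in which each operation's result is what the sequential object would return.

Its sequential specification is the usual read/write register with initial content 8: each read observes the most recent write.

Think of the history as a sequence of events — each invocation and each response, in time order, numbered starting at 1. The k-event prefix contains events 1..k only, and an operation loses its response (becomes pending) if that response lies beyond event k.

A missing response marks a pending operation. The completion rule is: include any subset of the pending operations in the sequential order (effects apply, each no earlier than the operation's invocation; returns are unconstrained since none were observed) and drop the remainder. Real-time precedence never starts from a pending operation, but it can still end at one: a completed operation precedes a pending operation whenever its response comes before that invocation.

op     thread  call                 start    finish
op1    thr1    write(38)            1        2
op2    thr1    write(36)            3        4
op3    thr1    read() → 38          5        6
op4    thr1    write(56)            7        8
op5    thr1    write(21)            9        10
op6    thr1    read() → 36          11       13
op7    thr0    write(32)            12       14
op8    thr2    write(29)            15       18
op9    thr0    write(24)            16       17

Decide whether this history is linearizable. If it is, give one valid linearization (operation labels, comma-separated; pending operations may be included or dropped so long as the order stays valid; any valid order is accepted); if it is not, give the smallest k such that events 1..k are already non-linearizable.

cut after 5 events: linearizable; cut after 6 events (op3 responds, time 6): not linearizable
the completed operations (3 total) allow one real-time order; the register replay rejects it
e.g. op1, op2, op3: illegal at step 3, since op3 read() → 38 cannot apply there

not linearizable — minimal violating prefix: 6 events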